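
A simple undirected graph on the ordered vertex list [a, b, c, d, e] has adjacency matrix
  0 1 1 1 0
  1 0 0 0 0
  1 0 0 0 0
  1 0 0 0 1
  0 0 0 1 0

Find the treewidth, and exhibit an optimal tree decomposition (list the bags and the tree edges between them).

The largest bag has 2 vertices, giving width 1; this decomposition certifies tw(G) ≤ 1. Any graph with an edge has treewidth ≥ 1, and G has the edge e–d. Hence tw(G) = 1 exactly.

Treewidth 1.
One optimal decomposition is:
Bags: B1 = {d, e}  B2 = {a, d}  B3 = {a, b}  B4 = {a, c}
Tree: B1–B2, B2–B3, B2–B4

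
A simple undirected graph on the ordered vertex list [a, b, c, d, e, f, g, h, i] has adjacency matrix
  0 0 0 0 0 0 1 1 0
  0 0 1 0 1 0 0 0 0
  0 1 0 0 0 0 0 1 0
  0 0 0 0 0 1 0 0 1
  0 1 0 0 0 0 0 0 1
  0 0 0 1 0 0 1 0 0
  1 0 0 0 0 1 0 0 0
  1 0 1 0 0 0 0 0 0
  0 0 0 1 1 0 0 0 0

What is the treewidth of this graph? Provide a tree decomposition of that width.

Every bag has size at most 3, so the width is 3 − 1 = 2 and tw(G) ≤ 2. For the lower bound, G contains the cycle c–b–e–i–d–f–g–a–h–c, so G is not a forest; only forests have treewidth ≤ 1, hence tw(G) ≥ 2. Hence tw(G) = 2 exactly.

Treewidth 2.
One such decomposition:
Bags: B1 = {b, c, e}  B2 = {c, e, i}  B3 = {c, d, i}  B4 = {c, d, f}  B5 = {c, f, g}  B6 = {a, c, g}  B7 = {a, c, h}
Tree: B1–B2, B2–B3, B3–B4, B4–B5, B5–B6, B6–B7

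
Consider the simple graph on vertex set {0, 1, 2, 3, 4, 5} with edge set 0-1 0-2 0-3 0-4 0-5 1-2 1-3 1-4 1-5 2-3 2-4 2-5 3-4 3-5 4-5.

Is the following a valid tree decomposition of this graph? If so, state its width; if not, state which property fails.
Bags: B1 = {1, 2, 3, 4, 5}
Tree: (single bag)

No — vertex 0 appears in no bag.

A tree decomposition must satisfy three properties: every vertex lies in some bag; for every edge, both endpoints lie together in some bag; and for every vertex, the bags containing it form a connected subtree. Here vertex 0 appears in no bag, so the decomposition is invalid.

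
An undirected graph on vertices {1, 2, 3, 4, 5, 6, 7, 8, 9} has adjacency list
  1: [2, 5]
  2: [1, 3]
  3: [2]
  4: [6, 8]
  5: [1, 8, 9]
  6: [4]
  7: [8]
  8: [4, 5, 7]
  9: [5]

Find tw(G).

1

A width-1 tree decomposition is:
Bags: B1 = {5, 8}  B2 = {1, 5}  B3 = {4, 8}  B4 = {7, 8}  B5 = {1, 2}  B6 = {2, 3}  B7 = {4, 6}  B8 = {5, 9}
Tree: B1–B2, B1–B3, B3–B4, B2–B5, B5–B6, B3–B7, B1–B8
The largest bag has 2 vertices, giving width 1; this decomposition certifies tw(G) ≤ 1. Any graph with an edge has treewidth ≥ 1, and G has the edge 8–5. Hence tw(G) = 1 exactly.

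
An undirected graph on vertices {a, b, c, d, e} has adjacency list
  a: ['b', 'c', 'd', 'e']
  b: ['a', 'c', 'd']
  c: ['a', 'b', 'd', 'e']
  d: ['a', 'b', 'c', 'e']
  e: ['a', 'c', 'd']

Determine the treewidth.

A width-3 tree decomposition is:
Bags: B1 = {a, c, d, e}  B2 = {a, b, c, d}
Tree: B1–B2
The largest bag has 4 vertices, giving width 3; this decomposition certifies tw(G) ≤ 3. For the lower bound, the 4 vertices {a, c, d, e} are pairwise adjacent, and any tree decomposition puts a clique entirely inside one bag — forcing width ≥ 3. The upper and lower bounds meet at 3, so that is the treewidth.

3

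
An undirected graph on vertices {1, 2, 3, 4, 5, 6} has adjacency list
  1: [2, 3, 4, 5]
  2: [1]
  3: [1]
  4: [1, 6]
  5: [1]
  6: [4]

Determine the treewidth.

A width-1 tree decomposition is:
Bags: B1 = {1, 4}  B2 = {1, 5}  B3 = {1, 3}  B4 = {4, 6}  B5 = {1, 2}
Tree: B1–B2, B2–B3, B1–B4, B2–B5
The largest bag has 2 vertices, giving width 1; this decomposition certifies tw(G) ≤ 1. Any graph with an edge has treewidth ≥ 1, and G has the edge 1–4. Hence tw(G) = 1 exactly.

1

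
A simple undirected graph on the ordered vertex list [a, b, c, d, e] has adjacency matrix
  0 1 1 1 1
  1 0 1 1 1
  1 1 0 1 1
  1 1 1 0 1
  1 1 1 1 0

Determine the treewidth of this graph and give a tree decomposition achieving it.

A single bag containing all 5 vertices is trivially a valid decomposition of width 4. Conversely, {a, b, c, d, e} is a clique of size 5, and the vertices of any clique must share a bag in every tree decomposition; so some bag has ≥ 5 vertices and tw(G) ≥ 4. The upper and lower bounds meet at 4, so that is the treewidth.

Treewidth 4.
One such decomposition:
Bags: B1 = {a, b, c, d, e}
Tree: (single bag)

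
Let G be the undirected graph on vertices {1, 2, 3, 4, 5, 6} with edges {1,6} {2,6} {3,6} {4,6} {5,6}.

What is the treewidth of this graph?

1

A width-1 tree decomposition is:
Bags: B1 = {1, 6}  B2 = {5, 6}  B3 = {2, 6}  B4 = {4, 6}  B5 = {3, 6}
Tree: B1–B2, B2–B3, B3–B4, B2–B5
Each bag holds 2 vertices, so the decomposition has width 1, which upper-bounds the treewidth. Since G has at least one edge (e.g. 1–6), it is not an edgeless graph, so tw(G) ≥ 1. Combining the bounds, tw(G) = 1.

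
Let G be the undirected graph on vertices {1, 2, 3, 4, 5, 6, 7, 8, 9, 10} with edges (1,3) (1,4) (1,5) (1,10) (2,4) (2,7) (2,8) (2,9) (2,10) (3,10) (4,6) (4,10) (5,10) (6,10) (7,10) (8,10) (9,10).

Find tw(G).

A width-2 tree decomposition is:
Bags: B1 = {1, 4, 10}  B2 = {2, 4, 10}  B3 = {2, 8, 10}  B4 = {1, 3, 10}  B5 = {2, 9, 10}  B6 = {1, 5, 10}  B7 = {2, 7, 10}  B8 = {4, 6, 10}
Tree: B1–B2, B2–B3, B1–B4, B2–B5, B4–B6, B2–B7, B1–B8
Each bag holds 3 vertices, so the decomposition has width 2, which upper-bounds the treewidth. Conversely, {1, 3, 10} is a clique of size 3, and the vertices of any clique must share a bag in every tree decomposition; so some bag has ≥ 3 vertices and tw(G) ≥ 2. Combining the bounds, tw(G) = 2.

2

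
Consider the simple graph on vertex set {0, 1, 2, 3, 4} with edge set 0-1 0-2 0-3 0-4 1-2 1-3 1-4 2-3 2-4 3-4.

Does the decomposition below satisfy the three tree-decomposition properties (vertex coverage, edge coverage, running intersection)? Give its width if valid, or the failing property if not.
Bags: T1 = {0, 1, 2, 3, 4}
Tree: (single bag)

Yes; width 4.

Vertex coverage: the bags together contain {0, 1, 2, 3, 4}, the full vertex set. Edge coverage: each edge of G has both endpoints in at least one bag. Running intersection: for every vertex, the bags containing it form a connected subtree. All three properties hold, so this is a valid tree decomposition of width max|bag| − 1 = 4, and hence tw(G) ≤ 4.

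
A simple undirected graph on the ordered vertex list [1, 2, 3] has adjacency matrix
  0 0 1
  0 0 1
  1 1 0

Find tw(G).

A width-1 tree decomposition is:
Bags: B1 = {2, 3}  B2 = {1, 3}
Tree: B1–B2
Each bag holds 2 vertices, so the decomposition has width 1, which upper-bounds the treewidth. Since G has at least one edge (e.g. 3–2), it is not an edgeless graph, so tw(G) ≥ 1. The upper and lower bounds meet at 1, so that is the treewidth.

1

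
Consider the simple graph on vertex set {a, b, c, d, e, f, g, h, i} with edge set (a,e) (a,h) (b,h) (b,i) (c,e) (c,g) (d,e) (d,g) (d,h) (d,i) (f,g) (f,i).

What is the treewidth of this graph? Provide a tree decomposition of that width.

The largest bag has 4 vertices, giving width 3; this decomposition certifies tw(G) ≤ 3. For the lower bound: the 4 vertex sets {b,f,i}, {g}, {d}, {a,c,e,h} are disjoint, each induces a connected subgraph, and every pair is joined by at least one edge of G. Contracting each set to a single vertex therefore yields K_{4} as a minor, and since treewidth is minor-monotone, tw(G) ≥ tw(K_{4}) = 3. Hence tw(G) = 3 exactly.

Treewidth 3.
One optimal decomposition is:
Bags: B1 = {b, f, g, i}  B2 = {b, d, g, i}  B3 = {b, d, g, h}  B4 = {c, d, g, h}  B5 = {c, d, e, h}  B6 = {a, c, e, h}
Tree: B1–B2, B2–B3, B3–B4, B4–B5, B5–B6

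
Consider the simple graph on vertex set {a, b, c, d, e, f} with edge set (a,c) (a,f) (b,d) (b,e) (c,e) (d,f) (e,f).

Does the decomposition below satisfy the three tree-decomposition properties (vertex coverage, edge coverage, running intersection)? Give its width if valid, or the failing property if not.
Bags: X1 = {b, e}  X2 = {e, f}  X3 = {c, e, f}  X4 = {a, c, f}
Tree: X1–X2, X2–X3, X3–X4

A tree decomposition must satisfy three properties: every vertex lies in some bag; for every edge, both endpoints lie together in some bag; and for every vertex, the bags containing it form a connected subtree. Here vertex d appears in no bag, so the decomposition is invalid.

No — vertex d appears in no bag.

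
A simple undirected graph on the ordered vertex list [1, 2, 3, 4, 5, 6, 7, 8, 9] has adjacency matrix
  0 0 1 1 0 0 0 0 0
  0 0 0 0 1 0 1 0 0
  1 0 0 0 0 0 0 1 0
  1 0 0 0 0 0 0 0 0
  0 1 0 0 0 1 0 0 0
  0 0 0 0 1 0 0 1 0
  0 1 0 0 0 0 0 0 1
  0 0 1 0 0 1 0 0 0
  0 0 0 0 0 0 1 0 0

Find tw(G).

A width-1 tree decomposition is:
Bags: B1 = {1, 4}  B2 = {1, 3}  B3 = {3, 8}  B4 = {6, 8}  B5 = {5, 6}  B6 = {2, 5}  B7 = {2, 7}  B8 = {7, 9}
Tree: B1–B2, B2–B3, B3–B4, B4–B5, B5–B6, B6–B7, B7–B8
The largest bag has 2 vertices, giving width 1; this decomposition certifies tw(G) ≤ 1. Any graph with an edge has treewidth ≥ 1, and G has the edge 4–1. Hence tw(G) = 1 exactly.

1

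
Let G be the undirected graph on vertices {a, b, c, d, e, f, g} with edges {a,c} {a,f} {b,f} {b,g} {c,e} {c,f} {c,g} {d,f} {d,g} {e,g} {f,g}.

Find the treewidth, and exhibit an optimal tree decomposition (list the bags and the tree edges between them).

Every bag has size at most 3, so the width is 3 − 1 = 2 and tw(G) ≤ 2. For the lower bound, the 3 vertices {c, e, g} are pairwise adjacent, and any tree decomposition puts a clique entirely inside one bag — forcing width ≥ 2. Therefore the treewidth is 2.

Treewidth 2.
Bags: B1 = {a, c, f}  B2 = {c, f, g}  B3 = {b, f, g}  B4 = {c, e, g}  B5 = {d, f, g}
Tree: B1–B2, B2–B3, B2–B4, B2–B5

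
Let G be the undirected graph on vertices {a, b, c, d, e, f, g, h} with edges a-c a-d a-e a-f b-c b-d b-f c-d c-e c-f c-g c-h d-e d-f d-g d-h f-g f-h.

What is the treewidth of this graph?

A width-3 tree decomposition is:
Bags: B1 = {b, c, d, f}  B2 = {a, c, d, f}  B3 = {a, c, d, e}  B4 = {c, d, f, h}  B5 = {c, d, f, g}
Tree: B1–B2, B2–B3, B2–B4, B2–B5
The largest bag has 4 vertices, giving width 3; this decomposition certifies tw(G) ≤ 3. On the other hand G contains the 4-clique {a, c, d, e}. A clique must lie in a single bag of any decomposition, so no decomposition can have width below 3. Combining the bounds, tw(G) = 3.

3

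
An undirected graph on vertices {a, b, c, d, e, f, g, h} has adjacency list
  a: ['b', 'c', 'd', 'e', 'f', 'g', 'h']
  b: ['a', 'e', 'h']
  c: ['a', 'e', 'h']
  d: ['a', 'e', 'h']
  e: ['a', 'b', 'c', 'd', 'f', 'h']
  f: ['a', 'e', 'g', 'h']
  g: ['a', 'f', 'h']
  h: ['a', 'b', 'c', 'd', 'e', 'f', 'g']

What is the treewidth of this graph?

3

A width-3 tree decomposition is:
Bags: B1 = {a, e, f, h}  B2 = {a, b, e, h}  B3 = {a, f, g, h}  B4 = {a, d, e, h}  B5 = {a, c, e, h}
Tree: B1–B2, B1–B3, B1–B4, B2–B5
The largest bag has 4 vertices, giving width 3; this decomposition certifies tw(G) ≤ 3. Conversely, {a, f, g, h} is a clique of size 4, and the vertices of any clique must share a bag in every tree decomposition; so some bag has ≥ 4 vertices and tw(G) ≥ 3. The upper and lower bounds meet at 3, so that is the treewidth.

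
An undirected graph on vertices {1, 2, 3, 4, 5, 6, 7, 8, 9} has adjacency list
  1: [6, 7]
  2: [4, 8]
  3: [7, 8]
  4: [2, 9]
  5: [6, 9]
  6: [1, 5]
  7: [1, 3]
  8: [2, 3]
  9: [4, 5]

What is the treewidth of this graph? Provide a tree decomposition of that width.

Each bag holds 3 vertices, so the decomposition has width 2, which upper-bounds the treewidth. For the lower bound, G contains the cycle 5–9–4–2–8–3–7–1–6–5, so G is not a forest; only forests have treewidth ≤ 1, hence tw(G) ≥ 2. Therefore the treewidth is 2.

Treewidth 2.
One such decomposition:
Bags: B1 = {4, 5, 9}  B2 = {2, 4, 5}  B3 = {2, 5, 8}  B4 = {3, 5, 8}  B5 = {3, 5, 7}  B6 = {1, 5, 7}  B7 = {1, 5, 6}
Tree: B1–B2, B2–B3, B3–B4, B4–B5, B5–B6, B6–B7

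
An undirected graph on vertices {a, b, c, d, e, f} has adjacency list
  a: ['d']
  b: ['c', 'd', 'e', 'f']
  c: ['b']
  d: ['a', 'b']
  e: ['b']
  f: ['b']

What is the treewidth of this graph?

A width-1 tree decomposition is:
Bags: B1 = {b, f}  B2 = {b, e}  B3 = {b, d}  B4 = {a, d}  B5 = {b, c}
Tree: B1–B2, B1–B3, B3–B4, B1–B5
Each bag holds 2 vertices, so the decomposition has width 1, which upper-bounds the treewidth. Any graph with an edge has treewidth ≥ 1, and G has the edge f–b. Therefore the treewidth is 1.

1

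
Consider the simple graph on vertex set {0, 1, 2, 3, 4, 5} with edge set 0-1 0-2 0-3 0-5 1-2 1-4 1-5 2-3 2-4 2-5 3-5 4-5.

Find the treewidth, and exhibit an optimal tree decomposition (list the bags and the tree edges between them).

The largest bag has 4 vertices, giving width 3; this decomposition certifies tw(G) ≤ 3. Conversely, {0, 1, 2, 5} is a clique of size 4, and the vertices of any clique must share a bag in every tree decomposition; so some bag has ≥ 4 vertices and tw(G) ≥ 3. Hence tw(G) = 3 exactly.

Treewidth 3.
Bags: B1 = {1, 2, 4, 5}  B2 = {0, 1, 2, 5}  B3 = {0, 2, 3, 5}
Tree: B1–B2, B2–B3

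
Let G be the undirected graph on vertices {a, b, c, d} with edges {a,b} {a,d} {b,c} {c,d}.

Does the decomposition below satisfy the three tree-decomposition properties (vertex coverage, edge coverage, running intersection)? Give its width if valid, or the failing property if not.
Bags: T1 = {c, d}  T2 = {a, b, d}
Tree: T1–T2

A tree decomposition must satisfy three properties: every vertex lies in some bag; for every edge, both endpoints lie together in some bag; and for every vertex, the bags containing it form a connected subtree. Here edge (b,c) lies in no bag, so the decomposition is invalid.

No — edge (b,c) lies in no bag.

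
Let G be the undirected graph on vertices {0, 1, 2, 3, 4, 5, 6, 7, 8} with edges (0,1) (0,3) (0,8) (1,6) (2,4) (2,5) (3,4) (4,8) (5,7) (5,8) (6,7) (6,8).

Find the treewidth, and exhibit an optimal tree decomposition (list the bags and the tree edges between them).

Treewidth 3.
One such decomposition:
Bags: B1 = {2, 4, 5, 7}  B2 = {4, 5, 7, 8}  B3 = {4, 6, 7, 8}  B4 = {3, 4, 6, 8}  B5 = {0, 3, 6, 8}  B6 = {0, 1, 3, 6}
Tree: B1–B2, B2–B3, B3–B4, B4–B5, B5–B6

Each bag holds 4 vertices, so the decomposition has width 3, which upper-bounds the treewidth. For the lower bound: the 4 vertex sets {2,5,7}, {4}, {8}, {0,1,3,6} are disjoint, each induces a connected subgraph, and every pair is joined by at least one edge of G. Contracting each set to a single vertex therefore yields K_{4} as a minor, and since treewidth is minor-monotone, tw(G) ≥ tw(K_{4}) = 3. Hence tw(G) = 3 exactly.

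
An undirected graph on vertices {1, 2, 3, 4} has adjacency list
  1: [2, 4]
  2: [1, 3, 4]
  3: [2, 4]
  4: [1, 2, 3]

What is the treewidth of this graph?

A width-2 tree decomposition is:
Bags: B1 = {1, 2, 4}  B2 = {2, 3, 4}
Tree: B1–B2
Every bag has size at most 3, so the width is 3 − 1 = 2 and tw(G) ≤ 2. On the other hand G contains the 3-clique {1, 2, 4}. A clique must lie in a single bag of any decomposition, so no decomposition can have width below 2. Combining the bounds, tw(G) = 2.

2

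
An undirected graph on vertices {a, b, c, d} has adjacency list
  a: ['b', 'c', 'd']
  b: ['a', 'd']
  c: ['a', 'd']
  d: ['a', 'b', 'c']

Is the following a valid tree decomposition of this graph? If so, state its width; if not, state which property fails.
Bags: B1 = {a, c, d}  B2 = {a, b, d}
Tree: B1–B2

Yes; width 2.

Every vertex of G appears in some bag (union = {a, b, c, d}); every edge is covered by a bag; and for each vertex v the set of bags containing v is connected in the bag tree. The decomposition is therefore valid. The largest bag has 3 vertices, so the width is 2.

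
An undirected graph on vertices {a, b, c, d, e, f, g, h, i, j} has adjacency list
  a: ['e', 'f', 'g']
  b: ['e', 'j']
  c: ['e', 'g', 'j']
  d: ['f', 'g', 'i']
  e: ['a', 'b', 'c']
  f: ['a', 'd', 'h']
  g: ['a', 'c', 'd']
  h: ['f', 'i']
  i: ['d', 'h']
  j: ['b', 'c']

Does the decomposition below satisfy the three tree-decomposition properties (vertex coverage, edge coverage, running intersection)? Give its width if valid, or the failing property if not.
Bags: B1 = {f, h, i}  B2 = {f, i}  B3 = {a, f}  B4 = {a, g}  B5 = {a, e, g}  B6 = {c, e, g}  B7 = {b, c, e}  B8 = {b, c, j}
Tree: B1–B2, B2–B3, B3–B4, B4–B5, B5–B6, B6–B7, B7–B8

No — vertex d appears in no bag.

A tree decomposition must satisfy three properties: every vertex lies in some bag; for every edge, both endpoints lie together in some bag; and for every vertex, the bags containing it form a connected subtree. Here vertex d appears in no bag, so the decomposition is invalid.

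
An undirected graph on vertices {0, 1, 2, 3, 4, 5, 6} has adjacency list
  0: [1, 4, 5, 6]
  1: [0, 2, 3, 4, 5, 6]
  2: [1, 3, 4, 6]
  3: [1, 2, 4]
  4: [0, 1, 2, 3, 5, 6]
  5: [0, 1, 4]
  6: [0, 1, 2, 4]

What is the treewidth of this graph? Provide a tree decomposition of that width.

Treewidth 3.
One optimal decomposition is:
Bags: B1 = {1, 2, 3, 4}  B2 = {1, 2, 4, 6}  B3 = {0, 1, 4, 6}  B4 = {0, 1, 4, 5}
Tree: B1–B2, B2–B3, B3–B4

Each bag holds 4 vertices, so the decomposition has width 3, which upper-bounds the treewidth. For the lower bound, the 4 vertices {0, 1, 4, 5} are pairwise adjacent, and any tree decomposition puts a clique entirely inside one bag — forcing width ≥ 3. Hence tw(G) = 3 exactly.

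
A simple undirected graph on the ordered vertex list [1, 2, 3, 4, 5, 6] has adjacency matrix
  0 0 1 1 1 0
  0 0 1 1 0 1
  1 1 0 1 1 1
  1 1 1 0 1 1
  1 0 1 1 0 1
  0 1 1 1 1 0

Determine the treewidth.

A width-3 tree decomposition is:
Bags: B1 = {2, 3, 4, 6}  B2 = {3, 4, 5, 6}  B3 = {1, 3, 4, 5}
Tree: B1–B2, B2–B3
Every bag has size at most 4, so the width is 4 − 1 = 3 and tw(G) ≤ 3. For the lower bound, the 4 vertices {2, 3, 4, 6} are pairwise adjacent, and any tree decomposition puts a clique entirely inside one bag — forcing width ≥ 3. Therefore the treewidth is 3.

3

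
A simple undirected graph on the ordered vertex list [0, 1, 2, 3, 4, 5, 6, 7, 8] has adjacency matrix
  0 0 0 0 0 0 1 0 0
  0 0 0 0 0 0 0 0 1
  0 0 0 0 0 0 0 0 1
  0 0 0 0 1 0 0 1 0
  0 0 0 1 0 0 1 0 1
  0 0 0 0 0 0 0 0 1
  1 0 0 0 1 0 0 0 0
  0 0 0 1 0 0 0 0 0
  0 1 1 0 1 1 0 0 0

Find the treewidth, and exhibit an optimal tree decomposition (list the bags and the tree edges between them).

The largest bag has 2 vertices, giving width 1; this decomposition certifies tw(G) ≤ 1. G has an edge, so its treewidth is at least 1. Therefore the treewidth is 1.

Treewidth 1.
One optimal decomposition is:
Bags: B1 = {3, 4}  B2 = {4, 8}  B3 = {4, 6}  B4 = {5, 8}  B5 = {0, 6}  B6 = {1, 8}  B7 = {2, 8}  B8 = {3, 7}
Tree: B1–B2, B2–B3, B2–B4, B3–B5, B2–B6, B6–B7, B1–B8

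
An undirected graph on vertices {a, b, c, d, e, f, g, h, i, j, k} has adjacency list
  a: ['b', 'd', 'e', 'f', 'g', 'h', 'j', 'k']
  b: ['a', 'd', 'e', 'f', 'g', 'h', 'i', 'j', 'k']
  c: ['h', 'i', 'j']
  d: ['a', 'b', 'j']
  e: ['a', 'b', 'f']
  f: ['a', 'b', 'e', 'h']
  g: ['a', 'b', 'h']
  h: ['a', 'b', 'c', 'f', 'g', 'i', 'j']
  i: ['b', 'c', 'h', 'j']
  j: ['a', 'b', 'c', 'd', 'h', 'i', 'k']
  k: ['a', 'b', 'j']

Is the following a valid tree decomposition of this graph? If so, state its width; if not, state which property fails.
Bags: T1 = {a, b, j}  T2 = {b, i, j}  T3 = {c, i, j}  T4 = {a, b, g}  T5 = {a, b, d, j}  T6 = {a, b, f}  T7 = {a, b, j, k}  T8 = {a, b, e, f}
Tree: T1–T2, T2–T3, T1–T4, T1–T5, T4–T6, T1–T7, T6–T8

No — vertex h appears in no bag.

A tree decomposition must satisfy three properties: every vertex lies in some bag; for every edge, both endpoints lie together in some bag; and for every vertex, the bags containing it form a connected subtree. Here vertex h appears in no bag, so the decomposition is invalid.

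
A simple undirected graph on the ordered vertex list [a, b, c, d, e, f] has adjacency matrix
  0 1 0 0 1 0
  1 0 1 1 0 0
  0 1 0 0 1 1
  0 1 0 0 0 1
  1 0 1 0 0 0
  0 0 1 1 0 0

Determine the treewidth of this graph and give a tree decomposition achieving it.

The largest bag has 3 vertices, giving width 2; this decomposition certifies tw(G) ≤ 2. The edges d–f–c–b–d form a cycle, so G is not a tree and its treewidth is at least 2. Combining the bounds, tw(G) = 2.

Treewidth 2.
One optimal decomposition is:
Bags: B1 = {b, d, f}  B2 = {b, c, f}  B3 = {a, b, c}  B4 = {a, c, e}
Tree: B1–B2, B2–B3, B3–B4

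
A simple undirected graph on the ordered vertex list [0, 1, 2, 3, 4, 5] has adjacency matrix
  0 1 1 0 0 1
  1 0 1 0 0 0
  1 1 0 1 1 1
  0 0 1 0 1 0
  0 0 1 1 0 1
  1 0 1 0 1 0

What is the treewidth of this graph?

2

A width-2 tree decomposition is:
Bags: B1 = {2, 4, 5}  B2 = {0, 2, 5}  B3 = {2, 3, 4}  B4 = {0, 1, 2}
Tree: B1–B2, B1–B3, B2–B4
The largest bag has 3 vertices, giving width 2; this decomposition certifies tw(G) ≤ 2. Conversely, {0, 1, 2} is a clique of size 3, and the vertices of any clique must share a bag in every tree decomposition; so some bag has ≥ 3 vertices and tw(G) ≥ 2. Therefore the treewidth is 2.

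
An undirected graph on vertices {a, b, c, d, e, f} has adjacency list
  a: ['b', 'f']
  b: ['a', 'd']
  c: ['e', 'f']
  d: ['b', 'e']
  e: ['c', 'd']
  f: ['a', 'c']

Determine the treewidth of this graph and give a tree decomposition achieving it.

Treewidth 2.
One optimal decomposition is:
Bags: B1 = {c, d, e}  B2 = {b, c, d}  B3 = {a, b, c}  B4 = {a, c, f}
Tree: B1–B2, B2–B3, B3–B4

The largest bag has 3 vertices, giving width 2; this decomposition certifies tw(G) ≤ 2. Since c–e–d–b–a–f–c is a cycle in G, G is not acyclic. Forests are exactly the graphs of treewidth ≤ 1, so tw(G) ≥ 2. Hence tw(G) = 2 exactly.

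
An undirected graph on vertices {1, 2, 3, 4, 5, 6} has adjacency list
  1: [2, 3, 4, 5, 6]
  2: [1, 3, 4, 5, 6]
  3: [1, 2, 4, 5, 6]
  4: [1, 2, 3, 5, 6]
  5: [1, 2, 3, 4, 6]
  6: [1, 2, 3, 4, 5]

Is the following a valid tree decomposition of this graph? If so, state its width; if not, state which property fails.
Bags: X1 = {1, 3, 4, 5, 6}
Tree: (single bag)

A tree decomposition must satisfy three properties: every vertex lies in some bag; for every edge, both endpoints lie together in some bag; and for every vertex, the bags containing it form a connected subtree. Here vertex 2 appears in no bag, so the decomposition is invalid.

No — vertex 2 appears in no bag.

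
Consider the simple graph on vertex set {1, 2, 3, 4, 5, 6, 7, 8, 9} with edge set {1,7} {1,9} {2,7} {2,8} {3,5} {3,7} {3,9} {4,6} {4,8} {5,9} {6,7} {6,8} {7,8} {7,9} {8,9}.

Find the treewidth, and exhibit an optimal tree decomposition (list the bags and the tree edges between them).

Every bag has size at most 3, so the width is 3 − 1 = 2 and tw(G) ≤ 2. Conversely, {4, 6, 8} is a clique of size 3, and the vertices of any clique must share a bag in every tree decomposition; so some bag has ≥ 3 vertices and tw(G) ≥ 2. Therefore the treewidth is 2.

Treewidth 2.
One such decomposition:
Bags: B1 = {7, 8, 9}  B2 = {6, 7, 8}  B3 = {1, 7, 9}  B4 = {4, 6, 8}  B5 = {3, 7, 9}  B6 = {2, 7, 8}  B7 = {3, 5, 9}
Tree: B1–B2, B1–B3, B2–B4, B3–B5, B1–B6, B5–B7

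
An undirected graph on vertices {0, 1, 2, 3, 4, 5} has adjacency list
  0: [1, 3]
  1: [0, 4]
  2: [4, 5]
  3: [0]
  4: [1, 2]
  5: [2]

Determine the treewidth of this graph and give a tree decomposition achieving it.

The largest bag has 2 vertices, giving width 1; this decomposition certifies tw(G) ≤ 1. Any graph with an edge has treewidth ≥ 1, and G has the edge 3–0. Combining the bounds, tw(G) = 1.

Treewidth 1.
Bags: B1 = {0, 3}  B2 = {0, 1}  B3 = {1, 4}  B4 = {2, 4}  B5 = {2, 5}
Tree: B1–B2, B2–B3, B3–B4, B4–B5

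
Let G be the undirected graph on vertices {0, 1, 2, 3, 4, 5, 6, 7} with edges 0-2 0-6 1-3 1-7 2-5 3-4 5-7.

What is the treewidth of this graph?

A width-1 tree decomposition is:
Bags: B1 = {3, 4}  B2 = {1, 3}  B3 = {1, 7}  B4 = {5, 7}  B5 = {2, 5}  B6 = {0, 2}  B7 = {0, 6}
Tree: B1–B2, B2–B3, B3–B4, B4–B5, B5–B6, B6–B7
Each bag holds 2 vertices, so the decomposition has width 1, which upper-bounds the treewidth. Since G has at least one edge (e.g. 4–3), it is not an edgeless graph, so tw(G) ≥ 1. The upper and lower bounds meet at 1, so that is the treewidth.

1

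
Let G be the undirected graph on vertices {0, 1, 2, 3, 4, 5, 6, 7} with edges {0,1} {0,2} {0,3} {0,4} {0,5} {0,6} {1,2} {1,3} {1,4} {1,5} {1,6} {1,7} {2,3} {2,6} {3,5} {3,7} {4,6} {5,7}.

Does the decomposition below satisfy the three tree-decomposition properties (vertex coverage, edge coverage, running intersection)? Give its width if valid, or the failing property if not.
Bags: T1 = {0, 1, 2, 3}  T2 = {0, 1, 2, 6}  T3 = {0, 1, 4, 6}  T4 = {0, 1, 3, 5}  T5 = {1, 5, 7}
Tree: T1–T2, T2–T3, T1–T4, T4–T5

No — edge (3,7) lies in no bag.

A tree decomposition must satisfy three properties: every vertex lies in some bag; for every edge, both endpoints lie together in some bag; and for every vertex, the bags containing it form a connected subtree. Here edge (3,7) lies in no bag, so the decomposition is invalid.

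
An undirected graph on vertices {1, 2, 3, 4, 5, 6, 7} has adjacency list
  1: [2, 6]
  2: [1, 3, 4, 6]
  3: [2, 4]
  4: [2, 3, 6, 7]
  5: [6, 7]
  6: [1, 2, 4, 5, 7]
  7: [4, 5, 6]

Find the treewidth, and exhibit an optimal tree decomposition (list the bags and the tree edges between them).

Every bag has size at most 3, so the width is 3 − 1 = 2 and tw(G) ≤ 2. For the lower bound, the 3 vertices {2, 3, 4} are pairwise adjacent, and any tree decomposition puts a clique entirely inside one bag — forcing width ≥ 2. The upper and lower bounds meet at 2, so that is the treewidth.

Treewidth 2.
Bags: B1 = {2, 4, 6}  B2 = {1, 2, 6}  B3 = {2, 3, 4}  B4 = {4, 6, 7}  B5 = {5, 6, 7}
Tree: B1–B2, B1–B3, B1–B4, B4–B5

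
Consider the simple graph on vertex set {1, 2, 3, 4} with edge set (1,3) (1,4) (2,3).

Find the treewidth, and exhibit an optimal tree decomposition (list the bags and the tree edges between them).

Treewidth 1.
One such decomposition:
Bags: B1 = {1, 4}  B2 = {1, 3}  B3 = {2, 3}
Tree: B1–B2, B2–B3

The largest bag has 2 vertices, giving width 1; this decomposition certifies tw(G) ≤ 1. G has an edge, so its treewidth is at least 1. The upper and lower bounds meet at 1, so that is the treewidth.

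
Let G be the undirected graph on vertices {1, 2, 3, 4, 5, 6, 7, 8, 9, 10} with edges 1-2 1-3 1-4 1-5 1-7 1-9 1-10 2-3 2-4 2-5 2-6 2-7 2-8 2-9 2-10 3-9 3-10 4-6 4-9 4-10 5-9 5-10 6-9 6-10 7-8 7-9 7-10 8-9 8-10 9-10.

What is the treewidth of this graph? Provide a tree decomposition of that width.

Every bag has size at most 5, so the width is 5 − 1 = 4 and tw(G) ≤ 4. Conversely, {2, 7, 8, 9, 10} is a clique of size 5, and the vertices of any clique must share a bag in every tree decomposition; so some bag has ≥ 5 vertices and tw(G) ≥ 4. Hence tw(G) = 4 exactly.

Treewidth 4.
One such decomposition:
Bags: B1 = {1, 2, 4, 9, 10}  B2 = {1, 2, 3, 9, 10}  B3 = {1, 2, 5, 9, 10}  B4 = {1, 2, 7, 9, 10}  B5 = {2, 4, 6, 9, 10}  B6 = {2, 7, 8, 9, 10}
Tree: B1–B2, B1–B3, B2–B4, B1–B5, B4–B6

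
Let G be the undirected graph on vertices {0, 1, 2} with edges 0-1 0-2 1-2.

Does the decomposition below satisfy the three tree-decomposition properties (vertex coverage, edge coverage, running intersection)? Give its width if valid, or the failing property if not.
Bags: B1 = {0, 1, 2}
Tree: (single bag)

Checking the three conditions: (i) the bags cover all of {0, 1, 2}; (ii) for each edge, some bag contains both endpoints; (iii) the bags containing any fixed vertex form a subtree. All hold, so the decomposition is valid with width 3 − 1 = 2.

Yes; width 2.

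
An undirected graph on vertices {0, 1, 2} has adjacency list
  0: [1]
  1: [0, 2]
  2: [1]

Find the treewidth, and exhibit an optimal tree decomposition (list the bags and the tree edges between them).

Treewidth 1.
One optimal decomposition is:
Bags: B1 = {0, 1}  B2 = {1, 2}
Tree: B1–B2

Every bag has size at most 2, so the width is 2 − 1 = 1 and tw(G) ≤ 1. Any graph with an edge has treewidth ≥ 1, and G has the edge 1–0. Hence tw(G) = 1 exactly.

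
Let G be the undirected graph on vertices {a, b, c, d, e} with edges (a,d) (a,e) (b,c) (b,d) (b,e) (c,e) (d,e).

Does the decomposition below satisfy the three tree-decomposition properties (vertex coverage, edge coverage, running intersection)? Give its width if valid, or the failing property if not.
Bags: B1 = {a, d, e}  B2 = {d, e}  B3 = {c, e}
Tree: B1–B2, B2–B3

A tree decomposition must satisfy three properties: every vertex lies in some bag; for every edge, both endpoints lie together in some bag; and for every vertex, the bags containing it form a connected subtree. Here vertex b appears in no bag, so the decomposition is invalid.

No — vertex b appears in no bag.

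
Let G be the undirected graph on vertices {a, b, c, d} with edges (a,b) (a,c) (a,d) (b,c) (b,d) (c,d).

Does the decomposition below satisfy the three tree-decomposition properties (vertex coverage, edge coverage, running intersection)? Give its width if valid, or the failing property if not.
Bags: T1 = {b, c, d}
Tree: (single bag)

A tree decomposition must satisfy three properties: every vertex lies in some bag; for every edge, both endpoints lie together in some bag; and for every vertex, the bags containing it form a connected subtree. Here vertex a appears in no bag, so the decomposition is invalid.

No — vertex a appears in no bag.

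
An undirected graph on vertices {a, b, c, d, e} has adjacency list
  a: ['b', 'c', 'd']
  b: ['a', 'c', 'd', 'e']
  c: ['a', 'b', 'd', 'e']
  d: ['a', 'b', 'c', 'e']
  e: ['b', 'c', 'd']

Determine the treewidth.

A width-3 tree decomposition is:
Bags: B1 = {b, c, d, e}  B2 = {a, b, c, d}
Tree: B1–B2
Each bag holds 4 vertices, so the decomposition has width 3, which upper-bounds the treewidth. For the lower bound, the 4 vertices {b, c, d, e} are pairwise adjacent, and any tree decomposition puts a clique entirely inside one bag — forcing width ≥ 3. Hence tw(G) = 3 exactly.

3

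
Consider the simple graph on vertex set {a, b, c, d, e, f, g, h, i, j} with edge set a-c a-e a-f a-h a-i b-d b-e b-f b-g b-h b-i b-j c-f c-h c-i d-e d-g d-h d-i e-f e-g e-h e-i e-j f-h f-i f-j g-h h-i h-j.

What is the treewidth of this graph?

4

A width-4 tree decomposition is:
Bags: B1 = {b, e, f, h, i}  B2 = {b, e, f, h, j}  B3 = {b, d, e, h, i}  B4 = {a, e, f, h, i}  B5 = {b, d, e, g, h}  B6 = {a, c, f, h, i}
Tree: B1–B2, B1–B3, B1–B4, B3–B5, B4–B6
Each bag holds 5 vertices, so the decomposition has width 4, which upper-bounds the treewidth. For the lower bound, the 5 vertices {a, e, f, h, i} are pairwise adjacent, and any tree decomposition puts a clique entirely inside one bag — forcing width ≥ 4. Therefore the treewidth is 4.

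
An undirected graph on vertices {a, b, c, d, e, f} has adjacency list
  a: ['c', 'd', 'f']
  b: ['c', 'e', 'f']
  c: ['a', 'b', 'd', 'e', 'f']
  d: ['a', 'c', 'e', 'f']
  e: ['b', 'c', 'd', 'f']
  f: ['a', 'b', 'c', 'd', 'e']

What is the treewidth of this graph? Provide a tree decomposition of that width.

Every bag has size at most 4, so the width is 4 − 1 = 3 and tw(G) ≤ 3. On the other hand G contains the 4-clique {c, d, e, f}. A clique must lie in a single bag of any decomposition, so no decomposition can have width below 3. The upper and lower bounds meet at 3, so that is the treewidth.

Treewidth 3.
One optimal decomposition is:
Bags: B1 = {b, c, e, f}  B2 = {c, d, e, f}  B3 = {a, c, d, f}
Tree: B1–B2, B2–B3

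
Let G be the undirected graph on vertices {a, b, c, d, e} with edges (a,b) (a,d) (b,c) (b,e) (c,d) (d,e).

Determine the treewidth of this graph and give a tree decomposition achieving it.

Each bag holds 3 vertices, so the decomposition has width 2, which upper-bounds the treewidth. For the lower bound, G contains the cycle e–d–c–b–e, so G is not a forest; only forests have treewidth ≤ 1, hence tw(G) ≥ 2. The upper and lower bounds meet at 2, so that is the treewidth.

Treewidth 2.
Bags: B1 = {b, d, e}  B2 = {b, c, d}  B3 = {a, b, d}
Tree: B1–B2, B2–B3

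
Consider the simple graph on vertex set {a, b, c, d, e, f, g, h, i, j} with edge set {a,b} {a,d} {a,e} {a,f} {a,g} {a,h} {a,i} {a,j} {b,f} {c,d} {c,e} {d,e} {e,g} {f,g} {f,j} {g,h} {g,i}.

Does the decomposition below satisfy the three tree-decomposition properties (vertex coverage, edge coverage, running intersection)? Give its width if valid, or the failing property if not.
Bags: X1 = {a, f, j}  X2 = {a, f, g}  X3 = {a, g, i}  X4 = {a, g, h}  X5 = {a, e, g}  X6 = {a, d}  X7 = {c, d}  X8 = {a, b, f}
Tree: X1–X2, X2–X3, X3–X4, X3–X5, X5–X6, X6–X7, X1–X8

A tree decomposition must satisfy three properties: every vertex lies in some bag; for every edge, both endpoints lie together in some bag; and for every vertex, the bags containing it form a connected subtree. Here edge (e,d) lies in no bag, so the decomposition is invalid.

No — edge (e,d) lies in no bag.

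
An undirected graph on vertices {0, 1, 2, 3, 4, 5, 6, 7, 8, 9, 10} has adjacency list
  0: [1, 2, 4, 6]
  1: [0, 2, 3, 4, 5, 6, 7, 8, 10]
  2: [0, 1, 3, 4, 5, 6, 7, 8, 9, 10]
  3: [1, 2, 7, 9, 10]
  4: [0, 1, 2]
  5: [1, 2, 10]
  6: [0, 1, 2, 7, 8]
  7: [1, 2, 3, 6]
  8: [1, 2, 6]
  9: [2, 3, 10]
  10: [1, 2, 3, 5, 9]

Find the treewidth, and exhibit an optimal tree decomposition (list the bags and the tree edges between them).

Every bag has size at most 4, so the width is 4 − 1 = 3 and tw(G) ≤ 3. For the lower bound, the 4 vertices {1, 2, 3, 10} are pairwise adjacent, and any tree decomposition puts a clique entirely inside one bag — forcing width ≥ 3. Hence tw(G) = 3 exactly.

Treewidth 3.
Bags: B1 = {1, 2, 6, 7}  B2 = {1, 2, 3, 7}  B3 = {0, 1, 2, 6}  B4 = {0, 1, 2, 4}  B5 = {1, 2, 3, 10}  B6 = {1, 2, 6, 8}  B7 = {1, 2, 5, 10}  B8 = {2, 3, 9, 10}
Tree: B1–B2, B1–B3, B3–B4, B2–B5, B3–B6, B5–B7, B5–B8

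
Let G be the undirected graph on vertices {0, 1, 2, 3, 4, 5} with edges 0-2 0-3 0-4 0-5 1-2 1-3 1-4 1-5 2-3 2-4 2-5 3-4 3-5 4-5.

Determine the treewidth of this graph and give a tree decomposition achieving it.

Treewidth 4.
Bags: B1 = {1, 2, 3, 4, 5}  B2 = {0, 2, 3, 4, 5}
Tree: B1–B2

The largest bag has 5 vertices, giving width 4; this decomposition certifies tw(G) ≤ 4. Conversely, {0, 2, 3, 4, 5} is a clique of size 5, and the vertices of any clique must share a bag in every tree decomposition; so some bag has ≥ 5 vertices and tw(G) ≥ 4. Therefore the treewidth is 4.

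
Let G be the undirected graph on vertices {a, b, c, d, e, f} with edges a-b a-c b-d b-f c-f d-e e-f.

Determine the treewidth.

A width-2 tree decomposition is:
Bags: B1 = {d, e, f}  B2 = {b, d, f}  B3 = {b, c, f}  B4 = {a, b, c}
Tree: B1–B2, B2–B3, B3–B4
Every bag has size at most 3, so the width is 3 − 1 = 2 and tw(G) ≤ 2. For the lower bound, G contains the cycle e–d–b–f–e, so G is not a forest; only forests have treewidth ≤ 1, hence tw(G) ≥ 2. Therefore the treewidth is 2.

2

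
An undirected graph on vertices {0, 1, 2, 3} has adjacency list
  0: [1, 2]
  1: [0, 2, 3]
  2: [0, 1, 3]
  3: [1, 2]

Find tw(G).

2

A width-2 tree decomposition is:
Bags: B1 = {0, 1, 2}  B2 = {1, 2, 3}
Tree: B1–B2
The largest bag has 3 vertices, giving width 2; this decomposition certifies tw(G) ≤ 2. On the other hand G contains the 3-clique {0, 1, 2}. A clique must lie in a single bag of any decomposition, so no decomposition can have width below 2. Combining the bounds, tw(G) = 2.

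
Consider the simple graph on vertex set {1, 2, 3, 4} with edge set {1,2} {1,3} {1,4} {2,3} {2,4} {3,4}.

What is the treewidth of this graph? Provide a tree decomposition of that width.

A single bag containing all 4 vertices is trivially a valid decomposition of width 3. For the lower bound, the 4 vertices {1, 2, 3, 4} are pairwise adjacent, and any tree decomposition puts a clique entirely inside one bag — forcing width ≥ 3. Combining the bounds, tw(G) = 3.

Treewidth 3.
One optimal decomposition is:
Bags: B1 = {1, 2, 3, 4}
Tree: (single bag)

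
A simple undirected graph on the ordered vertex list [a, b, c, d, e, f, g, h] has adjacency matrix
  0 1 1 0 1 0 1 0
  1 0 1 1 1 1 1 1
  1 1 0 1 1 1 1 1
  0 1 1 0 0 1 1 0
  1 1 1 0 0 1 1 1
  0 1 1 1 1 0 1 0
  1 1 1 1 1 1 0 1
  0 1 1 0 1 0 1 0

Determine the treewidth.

4

A width-4 tree decomposition is:
Bags: B1 = {b, c, e, f, g}  B2 = {a, b, c, e, g}  B3 = {b, c, e, g, h}  B4 = {b, c, d, f, g}
Tree: B1–B2, B1–B3, B1–B4
The largest bag has 5 vertices, giving width 4; this decomposition certifies tw(G) ≤ 4. For the lower bound, the 5 vertices {b, c, d, f, g} are pairwise adjacent, and any tree decomposition puts a clique entirely inside one bag — forcing width ≥ 4. Therefore the treewidth is 4.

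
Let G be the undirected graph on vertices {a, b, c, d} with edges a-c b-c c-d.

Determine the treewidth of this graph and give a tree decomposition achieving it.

Every bag has size at most 2, so the width is 2 − 1 = 1 and tw(G) ≤ 1. G has an edge, so its treewidth is at least 1. Therefore the treewidth is 1.

Treewidth 1.
Bags: B1 = {b, c}  B2 = {c, d}  B3 = {a, c}
Tree: B1–B2, B1–B3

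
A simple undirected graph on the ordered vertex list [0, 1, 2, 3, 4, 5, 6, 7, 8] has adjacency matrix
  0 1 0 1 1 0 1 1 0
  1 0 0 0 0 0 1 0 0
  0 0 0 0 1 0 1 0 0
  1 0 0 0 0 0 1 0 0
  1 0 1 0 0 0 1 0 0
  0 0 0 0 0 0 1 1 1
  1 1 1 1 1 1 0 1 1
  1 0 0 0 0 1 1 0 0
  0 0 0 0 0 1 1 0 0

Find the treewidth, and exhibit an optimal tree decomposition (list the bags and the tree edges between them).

The largest bag has 3 vertices, giving width 2; this decomposition certifies tw(G) ≤ 2. For the lower bound, the 3 vertices {0, 1, 6} are pairwise adjacent, and any tree decomposition puts a clique entirely inside one bag — forcing width ≥ 2. Therefore the treewidth is 2.

Treewidth 2.
One optimal decomposition is:
Bags: B1 = {0, 6, 7}  B2 = {0, 1, 6}  B3 = {0, 4, 6}  B4 = {0, 3, 6}  B5 = {5, 6, 7}  B6 = {5, 6, 8}  B7 = {2, 4, 6}
Tree: B1–B2, B2–B3, B2–B4, B1–B5, B5–B6, B3–B7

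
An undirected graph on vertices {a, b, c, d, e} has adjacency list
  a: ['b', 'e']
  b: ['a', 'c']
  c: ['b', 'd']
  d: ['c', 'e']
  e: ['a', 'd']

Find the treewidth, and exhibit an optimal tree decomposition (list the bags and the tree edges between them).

Each bag holds 3 vertices, so the decomposition has width 2, which upper-bounds the treewidth. Since d–c–b–a–e–d is a cycle in G, G is not acyclic. Forests are exactly the graphs of treewidth ≤ 1, so tw(G) ≥ 2. The upper and lower bounds meet at 2, so that is the treewidth.

Treewidth 2.
One optimal decomposition is:
Bags: B1 = {b, c, d}  B2 = {a, b, d}  B3 = {a, d, e}
Tree: B1–B2, B2–B3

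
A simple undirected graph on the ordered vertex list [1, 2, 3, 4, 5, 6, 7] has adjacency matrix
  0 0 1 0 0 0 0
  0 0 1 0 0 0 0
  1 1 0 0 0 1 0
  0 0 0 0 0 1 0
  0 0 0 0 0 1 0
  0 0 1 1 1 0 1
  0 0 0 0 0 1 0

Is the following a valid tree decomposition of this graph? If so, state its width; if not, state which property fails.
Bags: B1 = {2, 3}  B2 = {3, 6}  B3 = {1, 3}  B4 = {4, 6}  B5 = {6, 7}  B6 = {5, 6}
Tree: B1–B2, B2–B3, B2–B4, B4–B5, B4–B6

Yes; width 1.

Checking the three conditions: (i) the bags cover all of {1, 2, 3, 4, 5, 6, 7}; (ii) for each edge, some bag contains both endpoints; (iii) the bags containing any fixed vertex form a subtree. All hold, so the decomposition is valid with width 2 − 1 = 1.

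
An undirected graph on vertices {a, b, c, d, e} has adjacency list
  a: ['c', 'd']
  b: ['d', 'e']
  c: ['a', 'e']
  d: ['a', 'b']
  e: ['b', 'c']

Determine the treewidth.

A width-2 tree decomposition is:
Bags: B1 = {a, c, d}  B2 = {c, d, e}  B3 = {b, d, e}
Tree: B1–B2, B2–B3
Each bag holds 3 vertices, so the decomposition has width 2, which upper-bounds the treewidth. For the lower bound, G contains the cycle d–a–c–e–b–d, so G is not a forest; only forests have treewidth ≤ 1, hence tw(G) ≥ 2. Therefore the treewidth is 2.

2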